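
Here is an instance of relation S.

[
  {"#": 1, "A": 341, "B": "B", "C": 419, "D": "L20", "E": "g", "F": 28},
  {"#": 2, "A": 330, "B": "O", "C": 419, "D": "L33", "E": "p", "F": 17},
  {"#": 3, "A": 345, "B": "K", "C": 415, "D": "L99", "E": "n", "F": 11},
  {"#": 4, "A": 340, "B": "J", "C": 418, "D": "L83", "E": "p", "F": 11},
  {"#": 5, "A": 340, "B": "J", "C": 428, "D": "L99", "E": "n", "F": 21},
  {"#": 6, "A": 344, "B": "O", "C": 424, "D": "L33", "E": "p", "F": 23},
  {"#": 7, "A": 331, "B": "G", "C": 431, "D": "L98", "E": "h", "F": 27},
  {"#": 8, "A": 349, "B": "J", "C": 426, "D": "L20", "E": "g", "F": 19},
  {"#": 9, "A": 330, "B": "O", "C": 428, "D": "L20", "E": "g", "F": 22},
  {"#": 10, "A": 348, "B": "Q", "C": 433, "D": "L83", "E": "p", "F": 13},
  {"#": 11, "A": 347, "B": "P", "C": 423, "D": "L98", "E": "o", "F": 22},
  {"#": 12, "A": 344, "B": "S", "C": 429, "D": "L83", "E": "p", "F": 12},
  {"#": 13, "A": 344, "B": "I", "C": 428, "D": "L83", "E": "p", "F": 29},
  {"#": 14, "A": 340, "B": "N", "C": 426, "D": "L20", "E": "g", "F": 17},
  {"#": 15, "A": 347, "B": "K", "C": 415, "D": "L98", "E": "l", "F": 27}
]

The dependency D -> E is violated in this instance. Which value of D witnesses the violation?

L98

D=L20: rows 1, 8, 9, 14 → E = g, g, g, g ✓
D=L33: rows 2, 6 → E = p, p ✓
D=L99: rows 3, 5 → E = n, n ✓
D=L83: rows 4, 10, 12, 13 → E = p, p, p, p ✓
D=L98: rows 7, 11, 15 → E takes values {h, o, l} — violation
The only D value with inconsistent E is D=L98.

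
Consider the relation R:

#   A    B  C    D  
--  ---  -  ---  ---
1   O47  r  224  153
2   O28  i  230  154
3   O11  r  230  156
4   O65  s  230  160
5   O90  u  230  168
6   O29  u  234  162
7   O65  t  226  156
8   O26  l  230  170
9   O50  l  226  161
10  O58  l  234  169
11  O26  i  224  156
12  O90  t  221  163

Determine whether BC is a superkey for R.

Yes

All 12 rows have distinct BC values, so BC → (all attributes) holds and BC is a superkey.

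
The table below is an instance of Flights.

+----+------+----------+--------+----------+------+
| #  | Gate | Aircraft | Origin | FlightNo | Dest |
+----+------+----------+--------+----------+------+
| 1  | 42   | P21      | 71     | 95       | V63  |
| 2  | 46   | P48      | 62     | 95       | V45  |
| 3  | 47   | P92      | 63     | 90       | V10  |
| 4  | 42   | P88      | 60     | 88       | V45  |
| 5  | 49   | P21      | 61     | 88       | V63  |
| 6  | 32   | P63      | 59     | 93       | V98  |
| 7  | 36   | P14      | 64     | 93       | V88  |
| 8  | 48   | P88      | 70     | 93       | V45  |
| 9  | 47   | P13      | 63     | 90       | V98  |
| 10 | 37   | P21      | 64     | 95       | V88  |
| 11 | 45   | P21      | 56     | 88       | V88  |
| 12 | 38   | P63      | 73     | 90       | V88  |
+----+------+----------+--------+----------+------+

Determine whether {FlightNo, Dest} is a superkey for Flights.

Yes

All 12 rows have distinct {FlightNo, Dest} values, so {FlightNo, Dest} → (all attributes) holds and {FlightNo, Dest} is a superkey.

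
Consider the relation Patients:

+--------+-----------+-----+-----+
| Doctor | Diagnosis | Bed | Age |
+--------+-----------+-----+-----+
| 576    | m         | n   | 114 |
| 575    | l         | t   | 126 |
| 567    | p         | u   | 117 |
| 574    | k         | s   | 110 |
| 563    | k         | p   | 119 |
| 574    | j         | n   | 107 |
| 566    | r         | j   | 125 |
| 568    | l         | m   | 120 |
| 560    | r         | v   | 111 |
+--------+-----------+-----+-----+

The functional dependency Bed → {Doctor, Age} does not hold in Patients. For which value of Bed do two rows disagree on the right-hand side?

n

Bed=n: 2 rows → {Doctor,Age} takes values {(576, 114), (574, 107)} — violation
Bed=t: 1 row → {Doctor,Age} = (575, 126) ✓
Bed=u: 1 row → {Doctor,Age} = (567, 117) ✓
Bed=s: 1 row → {Doctor,Age} = (574, 110) ✓
Bed=p: 1 row → {Doctor,Age} = (563, 119) ✓
Bed=j: 1 row → {Doctor,Age} = (566, 125) ✓
Bed=m: 1 row → {Doctor,Age} = (568, 120) ✓
Bed=v: 1 row → {Doctor,Age} = (560, 111) ✓
The only Bed value with inconsistent RHS is Bed=n.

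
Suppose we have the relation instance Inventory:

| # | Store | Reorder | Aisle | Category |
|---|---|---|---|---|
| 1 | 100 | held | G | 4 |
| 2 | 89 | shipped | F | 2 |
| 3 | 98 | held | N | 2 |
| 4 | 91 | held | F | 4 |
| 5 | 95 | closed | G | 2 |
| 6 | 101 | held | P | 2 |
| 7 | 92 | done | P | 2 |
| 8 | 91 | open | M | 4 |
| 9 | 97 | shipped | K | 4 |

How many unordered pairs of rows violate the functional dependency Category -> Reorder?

Category=4: violating pairs (1,8), (1,9), (4,8), (4,9), (8,9) — 5 pairs.
Category=2: violating pairs (2,3), (2,5), (2,6), (2,7), (3,5), (3,7), (5,6), (5,7), (6,7) — 9 pairs.

14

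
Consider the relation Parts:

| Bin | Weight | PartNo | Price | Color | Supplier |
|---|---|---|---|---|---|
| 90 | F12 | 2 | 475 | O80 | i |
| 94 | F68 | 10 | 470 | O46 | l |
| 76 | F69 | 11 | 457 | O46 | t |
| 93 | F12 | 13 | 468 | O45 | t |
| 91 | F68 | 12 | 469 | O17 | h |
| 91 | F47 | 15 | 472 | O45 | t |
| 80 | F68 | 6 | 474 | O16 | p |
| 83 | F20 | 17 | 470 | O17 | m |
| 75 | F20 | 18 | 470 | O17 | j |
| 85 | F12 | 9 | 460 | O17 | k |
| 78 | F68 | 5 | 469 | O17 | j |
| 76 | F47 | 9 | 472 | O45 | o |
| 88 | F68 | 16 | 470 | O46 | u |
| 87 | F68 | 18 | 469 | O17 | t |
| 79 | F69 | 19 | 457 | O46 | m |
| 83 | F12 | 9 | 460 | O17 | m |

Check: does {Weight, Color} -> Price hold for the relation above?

Yes

(Weight=F12, Color=O80): 1 row → Price = 475 ✓
(Weight=F68, Color=O46): 2 rows → Price = 470, 470 ✓
(Weight=F69, Color=O46): 2 rows → Price = 457, 457 ✓
(Weight=F12, Color=O45): 1 row → Price = 468 ✓
(Weight=F68, Color=O17): 3 rows → Price = 469, 469, 469 ✓
(Weight=F47, Color=O45): 2 rows → Price = 472, 472 ✓
(Weight=F68, Color=O16): 1 row → Price = 474 ✓
(Weight=F20, Color=O17): 2 rows → Price = 470, 470 ✓
(Weight=F12, Color=O17): 2 rows → Price = 460, 460 ✓
Every {Weight, Color} value is associated with a single Price value, so {Weight, Color} -> Price holds.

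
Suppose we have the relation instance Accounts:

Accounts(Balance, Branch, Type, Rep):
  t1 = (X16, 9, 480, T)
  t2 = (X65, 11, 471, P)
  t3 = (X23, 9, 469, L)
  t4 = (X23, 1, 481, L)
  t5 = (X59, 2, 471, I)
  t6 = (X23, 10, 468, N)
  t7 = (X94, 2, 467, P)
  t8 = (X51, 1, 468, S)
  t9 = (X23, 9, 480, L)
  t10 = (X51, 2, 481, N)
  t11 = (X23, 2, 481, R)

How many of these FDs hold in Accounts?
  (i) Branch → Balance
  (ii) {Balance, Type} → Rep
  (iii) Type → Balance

0

(i) Branch → Balance: Branch=9: rows 1, 3, 9 → Balance takes values {X16, X23} — violation; Branch=1: rows 4, 8 → Balance takes values {X23, X51} — violation; Branch=2: rows 5, 7, 10, 11 → Balance takes values {X59, X94, X51, X23} — violation — fails.
(ii) {Balance, Type} → Rep: (Balance=X23, Type=481): rows 4, 11 → Rep takes values {L, R} — violation — fails.
(iii) Type → Balance: Type=480: rows 1, 9 → Balance takes values {X16, X23} — violation; Type=471: rows 2, 5 → Balance takes values {X65, X59} — violation; Type=481: rows 4, 10, 11 → Balance takes values {X23, X51} — violation; Type=468: rows 6, 8 → Balance takes values {X23, X51} — violation — fails.
None of the 3 dependencies hold.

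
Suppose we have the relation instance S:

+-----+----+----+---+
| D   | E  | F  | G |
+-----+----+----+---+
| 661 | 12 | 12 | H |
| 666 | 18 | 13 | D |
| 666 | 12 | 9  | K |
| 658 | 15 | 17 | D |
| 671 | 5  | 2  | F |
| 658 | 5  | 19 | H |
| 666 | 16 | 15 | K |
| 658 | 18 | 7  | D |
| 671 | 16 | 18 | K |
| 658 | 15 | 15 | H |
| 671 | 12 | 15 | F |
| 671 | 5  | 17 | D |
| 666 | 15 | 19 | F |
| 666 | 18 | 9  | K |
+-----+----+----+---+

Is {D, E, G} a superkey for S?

All 14 rows have distinct {D, E, G} values, so {D, E, G} → (all attributes) holds and {D, E, G} is a superkey.

Yes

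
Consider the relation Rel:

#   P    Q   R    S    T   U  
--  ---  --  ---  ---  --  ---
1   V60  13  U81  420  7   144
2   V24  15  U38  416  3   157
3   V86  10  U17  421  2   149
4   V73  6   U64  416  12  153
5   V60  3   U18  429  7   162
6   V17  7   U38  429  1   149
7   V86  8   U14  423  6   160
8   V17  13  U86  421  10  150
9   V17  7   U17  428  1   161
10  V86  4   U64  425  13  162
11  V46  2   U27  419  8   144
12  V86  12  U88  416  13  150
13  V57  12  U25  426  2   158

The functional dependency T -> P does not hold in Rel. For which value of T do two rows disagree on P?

2

T=7: rows 1, 5 → P = V60, V60 ✓
T=3: row 2 → P = V24 ✓
T=2: rows 3, 13 → P takes values {V86, V57} — violation
T=12: row 4 → P = V73 ✓
T=1: rows 6, 9 → P = V17, V17 ✓
T=6: row 7 → P = V86 ✓
T=10: row 8 → P = V17 ✓
T=13: rows 10, 12 → P = V86, V86 ✓
T=8: row 11 → P = V46 ✓
The only T value with inconsistent P is T=2.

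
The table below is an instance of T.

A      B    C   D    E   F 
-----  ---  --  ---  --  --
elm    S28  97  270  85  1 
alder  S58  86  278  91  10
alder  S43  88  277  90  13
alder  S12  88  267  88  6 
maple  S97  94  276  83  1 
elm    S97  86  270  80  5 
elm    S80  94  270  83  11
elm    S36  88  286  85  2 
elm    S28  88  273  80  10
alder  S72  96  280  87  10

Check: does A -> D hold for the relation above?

A=elm: 5 rows → D takes values {270, 286, 273} — violation
A=alder: 4 rows → D takes values {278, 277, 267, 280} — violation
A=maple: 1 row → D = 276 ✓
Two rows agree on A but differ on D, so A -> D does not hold.

No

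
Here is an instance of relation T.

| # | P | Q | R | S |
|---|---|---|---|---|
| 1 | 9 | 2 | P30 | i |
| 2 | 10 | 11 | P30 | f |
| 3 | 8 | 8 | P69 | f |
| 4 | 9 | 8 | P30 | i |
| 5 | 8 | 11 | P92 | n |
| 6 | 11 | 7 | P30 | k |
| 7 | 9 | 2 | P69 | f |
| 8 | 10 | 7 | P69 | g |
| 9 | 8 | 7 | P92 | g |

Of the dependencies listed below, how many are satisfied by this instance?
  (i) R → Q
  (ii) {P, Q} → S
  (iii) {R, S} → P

(i) R → Q: R=P30: rows 1, 2, 4, 6 → Q takes values {2, 11, 8, 7} — violation; R=P69: rows 3, 7, 8 → Q takes values {8, 2, 7} — violation; R=P92: rows 5, 9 → Q takes values {11, 7} — violation — fails.
(ii) {P, Q} → S: (P=9, Q=2): rows 1, 7 → S takes values {i, f} — violation — fails.
(iii) {R, S} → P: (R=P69, S=f): rows 3, 7 → P takes values {8, 9} — violation — fails.
None of the 3 dependencies hold.

0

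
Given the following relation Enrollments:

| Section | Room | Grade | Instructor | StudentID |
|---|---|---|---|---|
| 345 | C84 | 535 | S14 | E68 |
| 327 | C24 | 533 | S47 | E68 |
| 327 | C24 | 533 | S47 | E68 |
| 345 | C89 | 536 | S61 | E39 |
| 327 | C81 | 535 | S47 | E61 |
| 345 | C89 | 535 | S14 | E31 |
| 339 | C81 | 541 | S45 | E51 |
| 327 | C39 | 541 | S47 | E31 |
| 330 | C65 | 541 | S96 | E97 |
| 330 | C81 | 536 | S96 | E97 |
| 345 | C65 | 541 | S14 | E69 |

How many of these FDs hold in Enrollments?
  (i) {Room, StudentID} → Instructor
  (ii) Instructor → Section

2

(i) {Room, StudentID} → Instructor: every LHS value maps to a single RHS value — holds.
(ii) Instructor → Section: every LHS value maps to a single RHS value — holds.
2 of the 2 dependencies hold.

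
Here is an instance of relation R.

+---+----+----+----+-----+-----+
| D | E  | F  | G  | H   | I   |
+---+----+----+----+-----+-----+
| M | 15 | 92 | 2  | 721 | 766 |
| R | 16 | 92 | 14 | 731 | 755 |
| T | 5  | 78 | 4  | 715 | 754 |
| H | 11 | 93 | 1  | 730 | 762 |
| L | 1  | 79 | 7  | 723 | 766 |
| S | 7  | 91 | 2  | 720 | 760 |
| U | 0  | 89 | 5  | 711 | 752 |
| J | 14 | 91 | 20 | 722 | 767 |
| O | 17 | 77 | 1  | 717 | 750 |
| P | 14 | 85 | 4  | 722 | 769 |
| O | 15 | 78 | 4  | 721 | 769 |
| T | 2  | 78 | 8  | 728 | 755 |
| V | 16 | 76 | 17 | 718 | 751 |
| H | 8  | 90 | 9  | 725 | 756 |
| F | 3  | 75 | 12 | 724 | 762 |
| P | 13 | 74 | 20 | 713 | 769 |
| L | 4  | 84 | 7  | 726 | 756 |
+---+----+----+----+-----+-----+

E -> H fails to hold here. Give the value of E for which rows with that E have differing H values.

16

E=15: 2 rows → H = 721, 721 ✓
E=16: 2 rows → H takes values {731, 718} — violation
E=5: 1 row → H = 715 ✓
E=11: 1 row → H = 730 ✓
E=1: 1 row → H = 723 ✓
E=7: 1 row → H = 720 ✓
E=0: 1 row → H = 711 ✓
E=14: 2 rows → H = 722, 722 ✓
E=17: 1 row → H = 717 ✓
E=2: 1 row → H = 728 ✓
E=8: 1 row → H = 725 ✓
E=3: 1 row → H = 724 ✓
E=13: 1 row → H = 713 ✓
E=4: 1 row → H = 726 ✓
The only E value with inconsistent H is E=16.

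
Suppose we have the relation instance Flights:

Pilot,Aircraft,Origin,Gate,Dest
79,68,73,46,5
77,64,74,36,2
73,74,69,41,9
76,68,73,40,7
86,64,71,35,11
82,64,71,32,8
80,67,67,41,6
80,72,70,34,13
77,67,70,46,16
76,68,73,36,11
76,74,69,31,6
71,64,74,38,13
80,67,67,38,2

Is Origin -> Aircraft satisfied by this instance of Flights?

No

Origin=73: 3 rows → Aircraft = 68, 68, 68 ✓
Origin=74: 2 rows → Aircraft = 64, 64 ✓
Origin=69: 2 rows → Aircraft = 74, 74 ✓
Origin=71: 2 rows → Aircraft = 64, 64 ✓
Origin=67: 2 rows → Aircraft = 67, 67 ✓
Origin=70: 2 rows → Aircraft takes values {72, 67} — violation
Two rows agree on Origin but differ on Aircraft, so Origin -> Aircraft does not hold.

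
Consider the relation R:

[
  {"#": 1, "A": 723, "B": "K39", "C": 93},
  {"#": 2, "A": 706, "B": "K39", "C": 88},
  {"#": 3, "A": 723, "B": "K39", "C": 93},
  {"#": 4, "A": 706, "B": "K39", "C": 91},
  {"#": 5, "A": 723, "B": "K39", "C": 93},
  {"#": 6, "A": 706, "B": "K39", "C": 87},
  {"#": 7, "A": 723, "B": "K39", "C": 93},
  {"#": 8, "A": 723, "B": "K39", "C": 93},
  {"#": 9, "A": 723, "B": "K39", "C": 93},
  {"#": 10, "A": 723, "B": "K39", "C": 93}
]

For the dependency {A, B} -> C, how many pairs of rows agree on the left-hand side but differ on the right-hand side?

3

(A=723, B=K39): all 7 rows agree on C — 0 pairs.
(A=706, B=K39): violating pairs (2,4), (2,6), (4,6) — 3 pairs.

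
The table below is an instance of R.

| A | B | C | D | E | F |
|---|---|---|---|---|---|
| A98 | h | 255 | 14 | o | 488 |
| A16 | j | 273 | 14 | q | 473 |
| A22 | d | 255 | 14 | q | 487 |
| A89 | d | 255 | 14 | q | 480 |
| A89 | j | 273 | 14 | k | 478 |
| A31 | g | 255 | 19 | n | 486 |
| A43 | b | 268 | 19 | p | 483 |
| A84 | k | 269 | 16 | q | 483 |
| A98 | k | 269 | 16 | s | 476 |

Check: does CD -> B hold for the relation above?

No

(C=255, D=14): 3 rows → B takes values {h, d} — violation
(C=273, D=14): 2 rows → B = j, j ✓
(C=255, D=19): 1 row → B = g ✓
(C=268, D=19): 1 row → B = b ✓
(C=269, D=16): 2 rows → B = k, k ✓
Two rows agree on CD but differ on B, so CD -> B does not hold.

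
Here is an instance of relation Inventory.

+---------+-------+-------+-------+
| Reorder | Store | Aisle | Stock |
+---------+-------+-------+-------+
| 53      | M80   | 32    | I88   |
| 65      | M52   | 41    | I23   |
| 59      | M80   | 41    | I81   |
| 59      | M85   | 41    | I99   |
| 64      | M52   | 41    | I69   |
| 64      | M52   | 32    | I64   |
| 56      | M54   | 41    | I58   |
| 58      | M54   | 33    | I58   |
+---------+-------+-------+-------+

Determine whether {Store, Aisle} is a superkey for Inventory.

No

Two distinct rows share (Store=M52, Aisle=41), so {Store, Aisle} does not determine every attribute — not a superkey.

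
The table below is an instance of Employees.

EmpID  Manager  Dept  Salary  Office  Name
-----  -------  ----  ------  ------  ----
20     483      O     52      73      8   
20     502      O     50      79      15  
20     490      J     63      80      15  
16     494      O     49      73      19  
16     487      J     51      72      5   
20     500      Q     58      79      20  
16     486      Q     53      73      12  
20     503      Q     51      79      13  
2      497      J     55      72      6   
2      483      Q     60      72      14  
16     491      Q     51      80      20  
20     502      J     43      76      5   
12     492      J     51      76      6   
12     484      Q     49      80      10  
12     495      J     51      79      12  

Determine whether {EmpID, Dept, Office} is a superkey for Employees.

Two distinct rows share (EmpID=20, Dept=Q, Office=79), so {EmpID, Dept, Office} does not determine every attribute — not a superkey.

No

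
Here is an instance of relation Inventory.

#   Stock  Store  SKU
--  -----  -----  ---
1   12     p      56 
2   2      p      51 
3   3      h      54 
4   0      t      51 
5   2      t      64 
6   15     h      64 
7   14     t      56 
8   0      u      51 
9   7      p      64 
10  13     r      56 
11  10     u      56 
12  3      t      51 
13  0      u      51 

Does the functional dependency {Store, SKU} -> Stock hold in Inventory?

No

(Store=p, SKU=56): row 1 → Stock = 12 ✓
(Store=p, SKU=51): row 2 → Stock = 2 ✓
(Store=h, SKU=54): row 3 → Stock = 3 ✓
(Store=t, SKU=51): rows 4, 12 → Stock takes values {0, 3} — violation
(Store=t, SKU=64): row 5 → Stock = 2 ✓
(Store=h, SKU=64): row 6 → Stock = 15 ✓
(Store=t, SKU=56): row 7 → Stock = 14 ✓
(Store=u, SKU=51): rows 8, 13 → Stock = 0, 0 ✓
(Store=p, SKU=64): row 9 → Stock = 7 ✓
(Store=r, SKU=56): row 10 → Stock = 13 ✓
(Store=u, SKU=56): row 11 → Stock = 10 ✓
Two rows agree on {Store, SKU} but differ on Stock, so {Store, SKU} -> Stock does not hold.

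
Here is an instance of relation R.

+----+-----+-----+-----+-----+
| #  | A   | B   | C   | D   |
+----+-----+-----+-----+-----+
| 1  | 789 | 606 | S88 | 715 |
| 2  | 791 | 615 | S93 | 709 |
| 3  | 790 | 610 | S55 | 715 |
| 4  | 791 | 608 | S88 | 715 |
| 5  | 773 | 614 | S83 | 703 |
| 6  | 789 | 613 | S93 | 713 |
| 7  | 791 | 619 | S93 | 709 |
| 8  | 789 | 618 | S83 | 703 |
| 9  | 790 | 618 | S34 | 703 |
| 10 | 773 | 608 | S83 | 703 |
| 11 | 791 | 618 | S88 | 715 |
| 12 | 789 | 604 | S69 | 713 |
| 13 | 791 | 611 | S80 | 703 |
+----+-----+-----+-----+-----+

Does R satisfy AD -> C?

(A=789, D=715): row 1 → C = S88 ✓
(A=791, D=709): rows 2, 7 → C = S93, S93 ✓
(A=790, D=715): row 3 → C = S55 ✓
(A=791, D=715): rows 4, 11 → C = S88, S88 ✓
(A=773, D=703): rows 5, 10 → C = S83, S83 ✓
(A=789, D=713): rows 6, 12 → C takes values {S93, S69} — violation
(A=789, D=703): row 8 → C = S83 ✓
(A=790, D=703): row 9 → C = S34 ✓
(A=791, D=703): row 13 → C = S80 ✓
Two rows agree on AD but differ on C, so AD -> C does not hold.

No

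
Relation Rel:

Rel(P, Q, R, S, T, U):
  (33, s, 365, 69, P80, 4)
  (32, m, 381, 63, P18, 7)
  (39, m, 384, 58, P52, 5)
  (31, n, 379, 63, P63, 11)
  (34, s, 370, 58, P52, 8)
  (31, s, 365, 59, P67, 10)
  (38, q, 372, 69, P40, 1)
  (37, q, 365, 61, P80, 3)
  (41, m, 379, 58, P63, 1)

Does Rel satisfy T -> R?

T=P80: 2 rows → R = 365, 365 ✓
T=P18: 1 row → R = 381 ✓
T=P52: 2 rows → R takes values {384, 370} — violation
T=P63: 2 rows → R = 379, 379 ✓
T=P67: 1 row → R = 365 ✓
T=P40: 1 row → R = 372 ✓
Two rows agree on T but differ on R, so T -> R does not hold.

No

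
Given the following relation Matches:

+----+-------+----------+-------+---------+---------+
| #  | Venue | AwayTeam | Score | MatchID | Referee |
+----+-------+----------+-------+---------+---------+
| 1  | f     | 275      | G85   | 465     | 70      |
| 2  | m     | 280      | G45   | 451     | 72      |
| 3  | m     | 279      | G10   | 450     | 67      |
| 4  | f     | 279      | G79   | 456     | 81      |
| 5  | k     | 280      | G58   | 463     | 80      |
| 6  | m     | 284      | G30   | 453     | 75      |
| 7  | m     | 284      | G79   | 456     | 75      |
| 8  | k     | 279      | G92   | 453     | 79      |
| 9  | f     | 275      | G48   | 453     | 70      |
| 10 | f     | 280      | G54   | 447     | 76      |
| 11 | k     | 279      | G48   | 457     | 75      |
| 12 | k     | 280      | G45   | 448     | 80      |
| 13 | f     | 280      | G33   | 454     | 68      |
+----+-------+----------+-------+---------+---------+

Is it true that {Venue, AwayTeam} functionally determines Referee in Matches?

(Venue=f, AwayTeam=275): rows 1, 9 → Referee = 70, 70 ✓
(Venue=m, AwayTeam=280): row 2 → Referee = 72 ✓
(Venue=m, AwayTeam=279): row 3 → Referee = 67 ✓
(Venue=f, AwayTeam=279): row 4 → Referee = 81 ✓
(Venue=k, AwayTeam=280): rows 5, 12 → Referee = 80, 80 ✓
(Venue=m, AwayTeam=284): rows 6, 7 → Referee = 75, 75 ✓
(Venue=k, AwayTeam=279): rows 8, 11 → Referee takes values {79, 75} — violation
(Venue=f, AwayTeam=280): rows 10, 13 → Referee takes values {76, 68} — violation
Two rows agree on {Venue, AwayTeam} but differ on Referee, so {Venue, AwayTeam} -> Referee does not hold.

No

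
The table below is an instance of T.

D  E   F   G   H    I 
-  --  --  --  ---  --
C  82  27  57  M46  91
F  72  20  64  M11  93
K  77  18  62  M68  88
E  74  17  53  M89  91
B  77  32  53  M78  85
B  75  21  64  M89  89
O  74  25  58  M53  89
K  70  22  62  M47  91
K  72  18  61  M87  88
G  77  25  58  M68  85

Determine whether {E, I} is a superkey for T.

Two distinct rows share (E=77, I=85), so {E, I} does not determine every attribute — not a superkey.

No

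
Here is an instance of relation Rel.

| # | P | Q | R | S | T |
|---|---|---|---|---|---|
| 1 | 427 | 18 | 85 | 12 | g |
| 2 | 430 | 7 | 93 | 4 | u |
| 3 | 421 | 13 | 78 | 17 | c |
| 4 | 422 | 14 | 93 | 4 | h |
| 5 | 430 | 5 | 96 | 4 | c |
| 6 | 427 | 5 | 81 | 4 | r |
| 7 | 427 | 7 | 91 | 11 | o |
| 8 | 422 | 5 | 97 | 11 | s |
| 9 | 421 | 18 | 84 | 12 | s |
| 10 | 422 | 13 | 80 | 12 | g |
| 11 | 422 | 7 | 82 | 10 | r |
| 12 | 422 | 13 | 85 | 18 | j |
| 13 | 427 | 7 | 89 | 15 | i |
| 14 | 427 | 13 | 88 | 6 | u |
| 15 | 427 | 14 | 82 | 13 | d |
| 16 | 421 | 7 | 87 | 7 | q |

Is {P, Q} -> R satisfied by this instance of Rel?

(P=427, Q=18): row 1 → R = 85 ✓
(P=430, Q=7): row 2 → R = 93 ✓
(P=421, Q=13): row 3 → R = 78 ✓
(P=422, Q=14): row 4 → R = 93 ✓
(P=430, Q=5): row 5 → R = 96 ✓
(P=427, Q=5): row 6 → R = 81 ✓
(P=427, Q=7): rows 7, 13 → R takes values {91, 89} — violation
(P=422, Q=5): row 8 → R = 97 ✓
(P=421, Q=18): row 9 → R = 84 ✓
(P=422, Q=13): rows 10, 12 → R takes values {80, 85} — violation
(P=422, Q=7): row 11 → R = 82 ✓
(P=427, Q=13): row 14 → R = 88 ✓
(P=427, Q=14): row 15 → R = 82 ✓
(P=421, Q=7): row 16 → R = 87 ✓
Two rows agree on {P, Q} but differ on R, so {P, Q} -> R does not hold.

No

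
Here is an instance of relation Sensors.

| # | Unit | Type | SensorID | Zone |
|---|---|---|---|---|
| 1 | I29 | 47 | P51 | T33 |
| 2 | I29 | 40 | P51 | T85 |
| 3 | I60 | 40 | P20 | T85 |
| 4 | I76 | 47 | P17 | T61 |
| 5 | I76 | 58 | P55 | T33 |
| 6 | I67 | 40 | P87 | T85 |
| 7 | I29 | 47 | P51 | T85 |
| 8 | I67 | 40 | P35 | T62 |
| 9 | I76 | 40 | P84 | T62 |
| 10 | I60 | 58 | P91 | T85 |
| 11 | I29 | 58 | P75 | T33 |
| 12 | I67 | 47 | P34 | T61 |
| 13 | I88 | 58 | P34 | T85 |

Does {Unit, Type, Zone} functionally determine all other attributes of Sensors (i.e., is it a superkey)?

All 13 rows have distinct {Unit, Type, Zone} values, so {Unit, Type, Zone} → (all attributes) holds and {Unit, Type, Zone} is a superkey.

Yes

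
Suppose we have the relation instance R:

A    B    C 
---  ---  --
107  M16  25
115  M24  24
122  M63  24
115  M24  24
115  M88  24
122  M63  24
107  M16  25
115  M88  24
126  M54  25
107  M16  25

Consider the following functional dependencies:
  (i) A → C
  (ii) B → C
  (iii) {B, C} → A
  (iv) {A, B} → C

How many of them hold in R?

(i) A → C: every LHS value maps to a single RHS value — holds.
(ii) B → C: every LHS value maps to a single RHS value — holds.
(iii) {B, C} → A: every LHS value maps to a single RHS value — holds.
(iv) {A, B} → C: every LHS value maps to a single RHS value — holds.
4 of the 4 dependencies hold.

4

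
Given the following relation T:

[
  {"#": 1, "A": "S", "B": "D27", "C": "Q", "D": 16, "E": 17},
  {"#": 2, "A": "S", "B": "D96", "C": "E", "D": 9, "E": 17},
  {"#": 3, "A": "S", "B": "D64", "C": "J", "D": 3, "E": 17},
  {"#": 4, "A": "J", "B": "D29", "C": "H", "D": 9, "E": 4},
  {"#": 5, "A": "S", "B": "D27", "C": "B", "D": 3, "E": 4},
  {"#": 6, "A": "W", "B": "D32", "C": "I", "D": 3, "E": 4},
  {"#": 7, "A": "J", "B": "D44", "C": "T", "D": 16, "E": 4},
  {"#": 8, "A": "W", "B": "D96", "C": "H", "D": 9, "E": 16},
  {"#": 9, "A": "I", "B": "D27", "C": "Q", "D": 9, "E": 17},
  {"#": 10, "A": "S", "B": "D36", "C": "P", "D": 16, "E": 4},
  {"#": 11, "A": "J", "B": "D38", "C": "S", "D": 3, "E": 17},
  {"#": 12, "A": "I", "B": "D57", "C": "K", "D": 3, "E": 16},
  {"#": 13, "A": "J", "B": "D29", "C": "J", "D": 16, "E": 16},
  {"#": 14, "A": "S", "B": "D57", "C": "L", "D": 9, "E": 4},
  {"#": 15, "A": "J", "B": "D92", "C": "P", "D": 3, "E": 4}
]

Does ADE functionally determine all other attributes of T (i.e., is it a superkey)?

Yes

All 15 rows have distinct ADE values, so ADE → (all attributes) holds and ADE is a superkey.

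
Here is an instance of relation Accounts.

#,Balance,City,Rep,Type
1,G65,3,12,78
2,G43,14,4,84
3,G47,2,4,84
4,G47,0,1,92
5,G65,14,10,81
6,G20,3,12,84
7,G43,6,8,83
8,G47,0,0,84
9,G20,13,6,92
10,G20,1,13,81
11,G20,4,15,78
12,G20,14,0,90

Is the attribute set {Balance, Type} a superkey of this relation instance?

Rows 3 and 8 have the same {Balance, Type} value (Balance=G47, Type=84) but are distinct tuples, so {Balance, Type} does not determine every attribute — not a superkey.

No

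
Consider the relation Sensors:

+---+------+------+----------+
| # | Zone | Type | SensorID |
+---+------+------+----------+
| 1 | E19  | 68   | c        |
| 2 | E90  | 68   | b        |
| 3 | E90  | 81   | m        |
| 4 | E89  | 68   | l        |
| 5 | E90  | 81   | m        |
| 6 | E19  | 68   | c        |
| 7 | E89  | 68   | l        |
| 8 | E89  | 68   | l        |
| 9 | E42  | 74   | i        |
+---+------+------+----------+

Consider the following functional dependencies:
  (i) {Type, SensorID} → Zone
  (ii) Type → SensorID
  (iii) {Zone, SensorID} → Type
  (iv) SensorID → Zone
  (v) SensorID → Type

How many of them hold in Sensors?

(i) {Type, SensorID} → Zone: every LHS value maps to a single RHS value — holds.
(ii) Type → SensorID: Type=68: rows 1, 2, 4, 6, 7, 8 → SensorID takes values {c, b, l} — violation — fails.
(iii) {Zone, SensorID} → Type: every LHS value maps to a single RHS value — holds.
(iv) SensorID → Zone: every LHS value maps to a single RHS value — holds.
(v) SensorID → Type: every LHS value maps to a single RHS value — holds.
4 of the 5 dependencies hold.

4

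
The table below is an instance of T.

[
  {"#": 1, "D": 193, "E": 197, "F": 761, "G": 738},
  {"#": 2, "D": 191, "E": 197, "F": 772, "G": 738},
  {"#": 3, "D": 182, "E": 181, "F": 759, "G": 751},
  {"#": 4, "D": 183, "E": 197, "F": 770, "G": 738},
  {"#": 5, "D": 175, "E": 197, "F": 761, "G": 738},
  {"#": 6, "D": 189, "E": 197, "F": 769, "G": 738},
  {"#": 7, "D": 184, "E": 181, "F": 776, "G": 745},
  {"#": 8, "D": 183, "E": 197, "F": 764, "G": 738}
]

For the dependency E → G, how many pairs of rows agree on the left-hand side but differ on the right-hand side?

E=197: all 6 rows agree on G — 0 pairs.
E=181: violating pairs (3,7) — 1 pair.

1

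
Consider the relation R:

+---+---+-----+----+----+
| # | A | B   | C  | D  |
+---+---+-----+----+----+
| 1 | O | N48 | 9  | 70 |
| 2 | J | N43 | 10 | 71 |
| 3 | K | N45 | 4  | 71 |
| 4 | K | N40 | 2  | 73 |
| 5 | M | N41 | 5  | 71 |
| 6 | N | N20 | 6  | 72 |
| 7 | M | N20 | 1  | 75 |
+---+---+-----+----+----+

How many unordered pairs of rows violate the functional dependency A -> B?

2

A=K: violating pairs (3,4) — 1 pair.
A=M: violating pairs (5,7) — 1 pair.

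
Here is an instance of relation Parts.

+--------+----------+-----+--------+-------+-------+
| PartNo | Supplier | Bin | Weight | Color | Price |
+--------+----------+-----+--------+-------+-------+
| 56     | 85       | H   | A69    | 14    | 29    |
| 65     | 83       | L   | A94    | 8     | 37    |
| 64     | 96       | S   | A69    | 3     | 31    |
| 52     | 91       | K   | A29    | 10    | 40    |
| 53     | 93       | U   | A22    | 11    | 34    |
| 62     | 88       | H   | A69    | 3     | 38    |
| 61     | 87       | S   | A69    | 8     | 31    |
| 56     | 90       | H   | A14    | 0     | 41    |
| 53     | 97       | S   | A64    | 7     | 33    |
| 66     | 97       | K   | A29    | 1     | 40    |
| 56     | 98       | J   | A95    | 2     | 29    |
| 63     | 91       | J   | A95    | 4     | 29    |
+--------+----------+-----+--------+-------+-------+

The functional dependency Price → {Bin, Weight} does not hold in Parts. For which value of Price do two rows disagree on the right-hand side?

29

Price=29: 3 rows → {Bin,Weight} takes values {(H, A69), (J, A95)} — violation
Price=37: 1 row → {Bin,Weight} = (L, A94) ✓
Price=31: 2 rows → {Bin,Weight} = (S, A69), (S, A69) ✓
Price=40: 2 rows → {Bin,Weight} = (K, A29), (K, A29) ✓
Price=34: 1 row → {Bin,Weight} = (U, A22) ✓
Price=38: 1 row → {Bin,Weight} = (H, A69) ✓
Price=41: 1 row → {Bin,Weight} = (H, A14) ✓
Price=33: 1 row → {Bin,Weight} = (S, A64) ✓
The only Price value with inconsistent RHS is Price=29.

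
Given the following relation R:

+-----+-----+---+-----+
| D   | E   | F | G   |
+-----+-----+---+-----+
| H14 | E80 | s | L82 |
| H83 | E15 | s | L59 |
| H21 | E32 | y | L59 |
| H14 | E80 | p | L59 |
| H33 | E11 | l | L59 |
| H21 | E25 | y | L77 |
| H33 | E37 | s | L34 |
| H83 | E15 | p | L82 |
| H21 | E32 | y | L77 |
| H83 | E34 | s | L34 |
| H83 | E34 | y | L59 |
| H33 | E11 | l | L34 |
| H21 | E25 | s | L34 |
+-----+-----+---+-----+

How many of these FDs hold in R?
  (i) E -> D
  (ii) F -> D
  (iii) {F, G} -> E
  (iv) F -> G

1

(i) E -> D: every LHS value maps to a single RHS value — holds.
(ii) F -> D: F=s: 5 rows → D takes values {H14, H83, H33, H21} — violation; F=y: 4 rows → D takes values {H21, H83} — violation; F=p: 2 rows → D takes values {H14, H83} — violation — fails.
(iii) {F, G} -> E: (F=y, G=L59): 2 rows → E takes values {E32, E34} — violation; (F=y, G=L77): 2 rows → E takes values {E25, E32} — violation; (F=s, G=L34): 3 rows → E takes values {E37, E34, E25} — violation — fails.
(iv) F -> G: F=s: 5 rows → G takes values {L82, L59, L34} — violation; F=y: 4 rows → G takes values {L59, L77} — violation; F=p: 2 rows → G takes values {L59, L82} — violation; F=l: 2 rows → G takes values {L59, L34} — violation — fails.
1 of the 4 dependencies holds.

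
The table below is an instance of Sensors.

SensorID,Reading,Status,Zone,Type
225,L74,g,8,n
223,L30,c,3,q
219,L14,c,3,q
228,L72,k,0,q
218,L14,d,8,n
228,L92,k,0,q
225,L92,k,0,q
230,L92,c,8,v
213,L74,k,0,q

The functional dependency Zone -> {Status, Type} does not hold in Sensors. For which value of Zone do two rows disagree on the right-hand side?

8

Zone=8: 3 rows → {Status,Type} takes values {(g, n), (d, n), (c, v)} — violation
Zone=3: 2 rows → {Status,Type} = (c, q), (c, q) ✓
Zone=0: 4 rows → {Status,Type} = (k, q), (k, q), (k, q), (k, q) ✓
The only Zone value with inconsistent RHS is Zone=8.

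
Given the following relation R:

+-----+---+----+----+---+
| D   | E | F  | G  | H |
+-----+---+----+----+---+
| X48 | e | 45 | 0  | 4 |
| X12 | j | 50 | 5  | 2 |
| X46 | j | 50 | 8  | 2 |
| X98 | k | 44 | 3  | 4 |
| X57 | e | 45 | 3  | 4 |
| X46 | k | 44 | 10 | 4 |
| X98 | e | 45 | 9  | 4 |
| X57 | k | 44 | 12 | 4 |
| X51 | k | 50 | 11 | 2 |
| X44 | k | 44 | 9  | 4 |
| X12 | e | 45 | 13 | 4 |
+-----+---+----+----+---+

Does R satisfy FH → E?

No

(F=45, H=4): 4 rows → E = e, e, e, e ✓
(F=50, H=2): 3 rows → E takes values {j, k} — violation
(F=44, H=4): 4 rows → E = k, k, k, k ✓
Two rows agree on FH but differ on E, so FH → E does not hold.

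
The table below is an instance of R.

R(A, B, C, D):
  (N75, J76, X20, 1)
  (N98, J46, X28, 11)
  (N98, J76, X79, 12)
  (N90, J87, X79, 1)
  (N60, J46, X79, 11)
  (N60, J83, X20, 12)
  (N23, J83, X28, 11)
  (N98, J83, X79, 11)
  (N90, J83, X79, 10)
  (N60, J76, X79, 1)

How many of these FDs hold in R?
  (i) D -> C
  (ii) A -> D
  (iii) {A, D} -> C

(i) D -> C: D=1: 3 rows → C takes values {X20, X79} — violation; D=11: 4 rows → C takes values {X28, X79} — violation; D=12: 2 rows → C takes values {X79, X20} — violation — fails.
(ii) A -> D: A=N98: 3 rows → D takes values {11, 12} — violation; A=N90: 2 rows → D takes values {1, 10} — violation; A=N60: 3 rows → D takes values {11, 12, 1} — violation — fails.
(iii) {A, D} -> C: (A=N98, D=11): 2 rows → C takes values {X28, X79} — violation — fails.
None of the 3 dependencies hold.

0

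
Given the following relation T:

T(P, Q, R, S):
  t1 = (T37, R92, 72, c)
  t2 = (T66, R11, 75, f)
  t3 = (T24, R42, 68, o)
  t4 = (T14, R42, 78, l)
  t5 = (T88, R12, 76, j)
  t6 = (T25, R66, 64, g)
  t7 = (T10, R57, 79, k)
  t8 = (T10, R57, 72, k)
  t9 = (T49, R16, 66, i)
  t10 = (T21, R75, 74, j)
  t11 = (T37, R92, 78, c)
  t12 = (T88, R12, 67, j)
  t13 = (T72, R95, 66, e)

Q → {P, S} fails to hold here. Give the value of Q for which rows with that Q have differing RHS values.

R42

Q=R92: rows 1, 11 → {P,S} = (T37, c), (T37, c) ✓
Q=R11: row 2 → {P,S} = (T66, f) ✓
Q=R42: rows 3, 4 → {P,S} takes values {(T24, o), (T14, l)} — violation
Q=R12: rows 5, 12 → {P,S} = (T88, j), (T88, j) ✓
Q=R66: row 6 → {P,S} = (T25, g) ✓
Q=R57: rows 7, 8 → {P,S} = (T10, k), (T10, k) ✓
Q=R16: row 9 → {P,S} = (T49, i) ✓
Q=R75: row 10 → {P,S} = (T21, j) ✓
Q=R95: row 13 → {P,S} = (T72, e) ✓
The only Q value with inconsistent RHS is Q=R42.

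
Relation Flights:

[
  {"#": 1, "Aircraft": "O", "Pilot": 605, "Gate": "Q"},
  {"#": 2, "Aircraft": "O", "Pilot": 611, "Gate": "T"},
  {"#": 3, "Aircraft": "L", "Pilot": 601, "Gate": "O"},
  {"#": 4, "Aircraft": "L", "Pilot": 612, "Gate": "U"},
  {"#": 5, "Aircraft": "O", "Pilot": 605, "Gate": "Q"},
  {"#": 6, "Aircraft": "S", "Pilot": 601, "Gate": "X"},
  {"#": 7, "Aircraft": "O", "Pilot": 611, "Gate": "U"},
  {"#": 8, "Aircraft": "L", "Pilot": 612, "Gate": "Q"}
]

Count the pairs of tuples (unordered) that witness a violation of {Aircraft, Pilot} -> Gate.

2

(Aircraft=O, Pilot=605): all 2 rows agree on Gate — 0 pairs.
(Aircraft=O, Pilot=611): violating pairs (2,7) — 1 pair.
(Aircraft=L, Pilot=612): violating pairs (4,8) — 1 pair.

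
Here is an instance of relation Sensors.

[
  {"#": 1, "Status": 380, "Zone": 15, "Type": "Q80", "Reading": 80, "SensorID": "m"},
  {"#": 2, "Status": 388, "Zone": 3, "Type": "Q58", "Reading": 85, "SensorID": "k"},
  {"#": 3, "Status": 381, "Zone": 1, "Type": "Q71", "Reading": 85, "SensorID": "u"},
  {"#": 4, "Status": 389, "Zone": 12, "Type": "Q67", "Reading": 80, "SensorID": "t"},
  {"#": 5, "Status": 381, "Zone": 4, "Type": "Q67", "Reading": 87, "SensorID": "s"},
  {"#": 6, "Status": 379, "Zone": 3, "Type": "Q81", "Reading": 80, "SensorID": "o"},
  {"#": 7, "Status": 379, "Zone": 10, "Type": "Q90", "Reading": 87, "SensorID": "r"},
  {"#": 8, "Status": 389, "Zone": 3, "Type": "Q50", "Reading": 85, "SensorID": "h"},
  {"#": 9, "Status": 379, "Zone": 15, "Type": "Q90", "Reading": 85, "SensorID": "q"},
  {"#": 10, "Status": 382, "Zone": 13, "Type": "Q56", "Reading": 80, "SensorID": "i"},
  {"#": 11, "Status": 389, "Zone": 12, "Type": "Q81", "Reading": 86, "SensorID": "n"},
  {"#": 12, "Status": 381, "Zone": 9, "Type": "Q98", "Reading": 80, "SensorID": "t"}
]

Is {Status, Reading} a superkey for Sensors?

All 12 rows have distinct {Status, Reading} values, so {Status, Reading} → (all attributes) holds and {Status, Reading} is a superkey.

Yes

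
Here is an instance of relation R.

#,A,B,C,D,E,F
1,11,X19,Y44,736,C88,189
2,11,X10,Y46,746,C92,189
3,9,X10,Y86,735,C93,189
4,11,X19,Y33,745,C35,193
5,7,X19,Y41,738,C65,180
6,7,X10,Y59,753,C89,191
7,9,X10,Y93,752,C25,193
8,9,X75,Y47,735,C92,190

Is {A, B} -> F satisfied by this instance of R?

(A=11, B=X19): rows 1, 4 → F takes values {189, 193} — violation
(A=11, B=X10): row 2 → F = 189 ✓
(A=9, B=X10): rows 3, 7 → F takes values {189, 193} — violation
(A=7, B=X19): row 5 → F = 180 ✓
(A=7, B=X10): row 6 → F = 191 ✓
(A=9, B=X75): row 8 → F = 190 ✓
Two rows agree on {A, B} but differ on F, so {A, B} -> F does not hold.

No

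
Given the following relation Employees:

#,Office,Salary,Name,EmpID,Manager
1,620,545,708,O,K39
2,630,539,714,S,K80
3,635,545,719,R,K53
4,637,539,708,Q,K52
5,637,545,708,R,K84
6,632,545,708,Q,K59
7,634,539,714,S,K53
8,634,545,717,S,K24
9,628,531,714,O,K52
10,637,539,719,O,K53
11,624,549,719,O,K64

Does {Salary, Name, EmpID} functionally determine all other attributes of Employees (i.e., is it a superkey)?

Rows 2 and 7 have the same {Salary, Name, EmpID} value (Salary=539, Name=714, EmpID=S) but are distinct tuples, so {Salary, Name, EmpID} does not determine every attribute — not a superkey.

No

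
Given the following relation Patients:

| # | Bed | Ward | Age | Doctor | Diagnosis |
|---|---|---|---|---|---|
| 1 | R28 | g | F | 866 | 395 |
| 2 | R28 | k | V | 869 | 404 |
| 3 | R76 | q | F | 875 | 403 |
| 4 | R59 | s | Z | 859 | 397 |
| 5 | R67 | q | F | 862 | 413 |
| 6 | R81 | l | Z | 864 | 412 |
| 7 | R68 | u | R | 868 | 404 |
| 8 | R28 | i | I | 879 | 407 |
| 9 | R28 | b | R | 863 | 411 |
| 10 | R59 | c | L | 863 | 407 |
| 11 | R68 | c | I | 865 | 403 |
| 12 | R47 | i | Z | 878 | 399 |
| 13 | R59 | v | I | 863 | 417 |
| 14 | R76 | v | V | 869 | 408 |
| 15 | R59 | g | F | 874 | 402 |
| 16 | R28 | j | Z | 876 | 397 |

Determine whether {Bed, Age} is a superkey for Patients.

All 16 rows have distinct {Bed, Age} values, so {Bed, Age} → (all attributes) holds and {Bed, Age} is a superkey.

Yes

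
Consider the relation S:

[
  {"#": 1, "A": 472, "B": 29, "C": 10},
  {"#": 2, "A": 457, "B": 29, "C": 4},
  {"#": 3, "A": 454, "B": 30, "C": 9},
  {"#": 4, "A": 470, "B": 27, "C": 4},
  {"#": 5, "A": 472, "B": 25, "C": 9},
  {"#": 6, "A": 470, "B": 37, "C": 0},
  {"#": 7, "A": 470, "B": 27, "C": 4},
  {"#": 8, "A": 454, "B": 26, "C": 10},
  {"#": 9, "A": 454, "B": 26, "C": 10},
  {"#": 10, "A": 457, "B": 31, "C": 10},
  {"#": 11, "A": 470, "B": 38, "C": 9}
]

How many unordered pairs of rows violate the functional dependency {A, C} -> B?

0

(A=470, C=4): all 2 rows agree on B — 0 pairs.
(A=454, C=10): all 2 rows agree on B — 0 pairs.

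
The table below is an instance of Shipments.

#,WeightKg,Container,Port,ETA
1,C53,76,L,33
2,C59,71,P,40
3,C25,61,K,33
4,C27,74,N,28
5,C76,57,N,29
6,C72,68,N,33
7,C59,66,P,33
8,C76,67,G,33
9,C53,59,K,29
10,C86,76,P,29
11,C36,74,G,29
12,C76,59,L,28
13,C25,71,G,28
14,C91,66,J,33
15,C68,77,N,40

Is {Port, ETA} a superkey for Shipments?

All 15 rows have distinct {Port, ETA} values, so {Port, ETA} → (all attributes) holds and {Port, ETA} is a superkey.

Yes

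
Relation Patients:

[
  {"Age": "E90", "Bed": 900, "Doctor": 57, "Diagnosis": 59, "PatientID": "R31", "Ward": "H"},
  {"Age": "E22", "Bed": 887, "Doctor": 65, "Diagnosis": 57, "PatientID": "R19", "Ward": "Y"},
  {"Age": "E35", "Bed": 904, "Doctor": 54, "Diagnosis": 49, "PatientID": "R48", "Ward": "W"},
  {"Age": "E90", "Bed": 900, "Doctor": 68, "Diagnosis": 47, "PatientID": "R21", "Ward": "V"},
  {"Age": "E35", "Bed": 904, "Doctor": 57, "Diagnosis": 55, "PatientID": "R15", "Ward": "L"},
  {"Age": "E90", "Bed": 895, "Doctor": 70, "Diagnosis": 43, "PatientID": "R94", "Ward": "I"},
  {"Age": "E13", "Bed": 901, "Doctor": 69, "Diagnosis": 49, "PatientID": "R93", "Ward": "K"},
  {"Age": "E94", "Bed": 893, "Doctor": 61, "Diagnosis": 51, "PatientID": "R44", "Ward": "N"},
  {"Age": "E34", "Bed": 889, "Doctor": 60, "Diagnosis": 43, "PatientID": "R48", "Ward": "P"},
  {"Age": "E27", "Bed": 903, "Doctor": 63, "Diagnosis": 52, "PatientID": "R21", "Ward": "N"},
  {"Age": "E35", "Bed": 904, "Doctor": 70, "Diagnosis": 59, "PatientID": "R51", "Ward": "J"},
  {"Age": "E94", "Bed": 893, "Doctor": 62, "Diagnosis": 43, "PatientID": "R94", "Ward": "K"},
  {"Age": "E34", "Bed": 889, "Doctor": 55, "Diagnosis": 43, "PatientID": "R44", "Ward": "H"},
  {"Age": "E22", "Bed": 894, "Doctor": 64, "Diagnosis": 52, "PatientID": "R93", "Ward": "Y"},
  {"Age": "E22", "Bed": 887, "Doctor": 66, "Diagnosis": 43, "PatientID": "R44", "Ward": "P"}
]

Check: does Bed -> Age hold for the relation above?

Yes

Bed=900: 2 rows → Age = E90, E90 ✓
Bed=887: 2 rows → Age = E22, E22 ✓
Bed=904: 3 rows → Age = E35, E35, E35 ✓
Bed=895: 1 row → Age = E90 ✓
Bed=901: 1 row → Age = E13 ✓
Bed=893: 2 rows → Age = E94, E94 ✓
Bed=889: 2 rows → Age = E34, E34 ✓
Bed=903: 1 row → Age = E27 ✓
Bed=894: 1 row → Age = E22 ✓
Every Bed value is associated with a single Age value, so Bed -> Age holds.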